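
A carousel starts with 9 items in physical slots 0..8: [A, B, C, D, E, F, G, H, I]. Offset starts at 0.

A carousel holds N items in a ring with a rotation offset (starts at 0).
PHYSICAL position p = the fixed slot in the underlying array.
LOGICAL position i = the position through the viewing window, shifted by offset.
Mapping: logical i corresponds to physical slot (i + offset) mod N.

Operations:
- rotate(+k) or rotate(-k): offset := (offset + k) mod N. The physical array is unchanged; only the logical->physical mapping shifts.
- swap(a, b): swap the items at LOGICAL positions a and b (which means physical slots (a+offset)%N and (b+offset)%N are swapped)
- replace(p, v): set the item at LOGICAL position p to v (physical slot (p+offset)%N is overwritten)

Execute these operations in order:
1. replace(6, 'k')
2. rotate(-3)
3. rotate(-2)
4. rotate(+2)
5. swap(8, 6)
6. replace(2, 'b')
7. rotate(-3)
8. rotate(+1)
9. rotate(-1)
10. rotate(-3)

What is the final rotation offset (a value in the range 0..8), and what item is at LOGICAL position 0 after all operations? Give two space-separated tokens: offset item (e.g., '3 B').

After op 1 (replace(6, 'k')): offset=0, physical=[A,B,C,D,E,F,k,H,I], logical=[A,B,C,D,E,F,k,H,I]
After op 2 (rotate(-3)): offset=6, physical=[A,B,C,D,E,F,k,H,I], logical=[k,H,I,A,B,C,D,E,F]
After op 3 (rotate(-2)): offset=4, physical=[A,B,C,D,E,F,k,H,I], logical=[E,F,k,H,I,A,B,C,D]
After op 4 (rotate(+2)): offset=6, physical=[A,B,C,D,E,F,k,H,I], logical=[k,H,I,A,B,C,D,E,F]
After op 5 (swap(8, 6)): offset=6, physical=[A,B,C,F,E,D,k,H,I], logical=[k,H,I,A,B,C,F,E,D]
After op 6 (replace(2, 'b')): offset=6, physical=[A,B,C,F,E,D,k,H,b], logical=[k,H,b,A,B,C,F,E,D]
After op 7 (rotate(-3)): offset=3, physical=[A,B,C,F,E,D,k,H,b], logical=[F,E,D,k,H,b,A,B,C]
After op 8 (rotate(+1)): offset=4, physical=[A,B,C,F,E,D,k,H,b], logical=[E,D,k,H,b,A,B,C,F]
After op 9 (rotate(-1)): offset=3, physical=[A,B,C,F,E,D,k,H,b], logical=[F,E,D,k,H,b,A,B,C]
After op 10 (rotate(-3)): offset=0, physical=[A,B,C,F,E,D,k,H,b], logical=[A,B,C,F,E,D,k,H,b]

Answer: 0 A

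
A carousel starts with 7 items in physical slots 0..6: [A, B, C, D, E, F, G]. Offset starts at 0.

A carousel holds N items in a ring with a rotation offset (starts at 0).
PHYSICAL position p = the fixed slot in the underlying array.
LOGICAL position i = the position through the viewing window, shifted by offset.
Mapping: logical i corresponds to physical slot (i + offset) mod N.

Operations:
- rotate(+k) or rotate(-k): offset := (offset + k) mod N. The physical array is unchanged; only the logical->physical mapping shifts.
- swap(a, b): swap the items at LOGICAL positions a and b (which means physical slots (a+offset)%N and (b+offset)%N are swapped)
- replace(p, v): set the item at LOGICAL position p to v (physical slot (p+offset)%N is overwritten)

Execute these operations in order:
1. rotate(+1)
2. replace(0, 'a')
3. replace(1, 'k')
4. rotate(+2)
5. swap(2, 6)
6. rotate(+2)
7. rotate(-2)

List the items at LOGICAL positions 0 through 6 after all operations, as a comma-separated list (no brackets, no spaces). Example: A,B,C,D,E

Answer: D,E,k,G,A,a,F

Derivation:
After op 1 (rotate(+1)): offset=1, physical=[A,B,C,D,E,F,G], logical=[B,C,D,E,F,G,A]
After op 2 (replace(0, 'a')): offset=1, physical=[A,a,C,D,E,F,G], logical=[a,C,D,E,F,G,A]
After op 3 (replace(1, 'k')): offset=1, physical=[A,a,k,D,E,F,G], logical=[a,k,D,E,F,G,A]
After op 4 (rotate(+2)): offset=3, physical=[A,a,k,D,E,F,G], logical=[D,E,F,G,A,a,k]
After op 5 (swap(2, 6)): offset=3, physical=[A,a,F,D,E,k,G], logical=[D,E,k,G,A,a,F]
After op 6 (rotate(+2)): offset=5, physical=[A,a,F,D,E,k,G], logical=[k,G,A,a,F,D,E]
After op 7 (rotate(-2)): offset=3, physical=[A,a,F,D,E,k,G], logical=[D,E,k,G,A,a,F]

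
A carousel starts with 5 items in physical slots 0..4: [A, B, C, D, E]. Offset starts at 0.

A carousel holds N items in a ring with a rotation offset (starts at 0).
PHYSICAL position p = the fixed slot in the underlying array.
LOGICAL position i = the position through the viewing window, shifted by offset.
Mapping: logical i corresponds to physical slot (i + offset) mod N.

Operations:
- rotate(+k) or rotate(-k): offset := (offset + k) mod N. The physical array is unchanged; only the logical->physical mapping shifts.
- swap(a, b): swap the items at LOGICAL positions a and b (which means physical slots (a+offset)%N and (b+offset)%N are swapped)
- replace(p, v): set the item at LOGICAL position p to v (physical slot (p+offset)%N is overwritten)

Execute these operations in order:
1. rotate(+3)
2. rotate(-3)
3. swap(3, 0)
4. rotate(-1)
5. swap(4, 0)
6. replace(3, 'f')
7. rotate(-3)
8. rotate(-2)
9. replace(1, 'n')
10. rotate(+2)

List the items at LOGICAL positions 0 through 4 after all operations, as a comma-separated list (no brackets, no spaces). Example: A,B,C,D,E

Answer: B,f,E,A,n

Derivation:
After op 1 (rotate(+3)): offset=3, physical=[A,B,C,D,E], logical=[D,E,A,B,C]
After op 2 (rotate(-3)): offset=0, physical=[A,B,C,D,E], logical=[A,B,C,D,E]
After op 3 (swap(3, 0)): offset=0, physical=[D,B,C,A,E], logical=[D,B,C,A,E]
After op 4 (rotate(-1)): offset=4, physical=[D,B,C,A,E], logical=[E,D,B,C,A]
After op 5 (swap(4, 0)): offset=4, physical=[D,B,C,E,A], logical=[A,D,B,C,E]
After op 6 (replace(3, 'f')): offset=4, physical=[D,B,f,E,A], logical=[A,D,B,f,E]
After op 7 (rotate(-3)): offset=1, physical=[D,B,f,E,A], logical=[B,f,E,A,D]
After op 8 (rotate(-2)): offset=4, physical=[D,B,f,E,A], logical=[A,D,B,f,E]
After op 9 (replace(1, 'n')): offset=4, physical=[n,B,f,E,A], logical=[A,n,B,f,E]
After op 10 (rotate(+2)): offset=1, physical=[n,B,f,E,A], logical=[B,f,E,A,n]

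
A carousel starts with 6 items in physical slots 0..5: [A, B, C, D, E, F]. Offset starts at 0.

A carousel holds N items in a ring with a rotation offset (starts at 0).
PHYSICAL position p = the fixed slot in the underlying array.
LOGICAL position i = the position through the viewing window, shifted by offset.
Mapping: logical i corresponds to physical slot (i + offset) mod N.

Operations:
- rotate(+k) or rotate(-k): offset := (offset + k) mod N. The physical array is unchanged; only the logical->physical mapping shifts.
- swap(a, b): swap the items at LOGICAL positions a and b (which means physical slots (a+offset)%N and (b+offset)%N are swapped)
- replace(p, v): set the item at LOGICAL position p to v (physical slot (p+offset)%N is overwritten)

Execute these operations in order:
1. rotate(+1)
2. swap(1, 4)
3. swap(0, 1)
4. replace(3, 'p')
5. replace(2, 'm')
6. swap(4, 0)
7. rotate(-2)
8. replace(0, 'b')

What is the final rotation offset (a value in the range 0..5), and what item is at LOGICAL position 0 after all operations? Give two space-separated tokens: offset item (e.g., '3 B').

After op 1 (rotate(+1)): offset=1, physical=[A,B,C,D,E,F], logical=[B,C,D,E,F,A]
After op 2 (swap(1, 4)): offset=1, physical=[A,B,F,D,E,C], logical=[B,F,D,E,C,A]
After op 3 (swap(0, 1)): offset=1, physical=[A,F,B,D,E,C], logical=[F,B,D,E,C,A]
After op 4 (replace(3, 'p')): offset=1, physical=[A,F,B,D,p,C], logical=[F,B,D,p,C,A]
After op 5 (replace(2, 'm')): offset=1, physical=[A,F,B,m,p,C], logical=[F,B,m,p,C,A]
After op 6 (swap(4, 0)): offset=1, physical=[A,C,B,m,p,F], logical=[C,B,m,p,F,A]
After op 7 (rotate(-2)): offset=5, physical=[A,C,B,m,p,F], logical=[F,A,C,B,m,p]
After op 8 (replace(0, 'b')): offset=5, physical=[A,C,B,m,p,b], logical=[b,A,C,B,m,p]

Answer: 5 b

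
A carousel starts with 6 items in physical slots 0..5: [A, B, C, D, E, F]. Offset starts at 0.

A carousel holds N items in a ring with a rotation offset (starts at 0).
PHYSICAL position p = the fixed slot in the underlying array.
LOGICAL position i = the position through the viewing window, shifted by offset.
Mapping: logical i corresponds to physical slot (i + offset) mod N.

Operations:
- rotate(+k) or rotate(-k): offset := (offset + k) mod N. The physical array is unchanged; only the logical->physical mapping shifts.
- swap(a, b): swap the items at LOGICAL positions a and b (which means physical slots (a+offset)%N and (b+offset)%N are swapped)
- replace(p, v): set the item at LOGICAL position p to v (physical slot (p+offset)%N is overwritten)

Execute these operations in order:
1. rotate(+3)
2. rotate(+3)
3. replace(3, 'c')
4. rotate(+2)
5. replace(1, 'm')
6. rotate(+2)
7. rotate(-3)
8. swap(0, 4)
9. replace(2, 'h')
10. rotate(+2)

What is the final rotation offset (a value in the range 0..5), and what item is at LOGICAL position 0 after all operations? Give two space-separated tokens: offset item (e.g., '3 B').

After op 1 (rotate(+3)): offset=3, physical=[A,B,C,D,E,F], logical=[D,E,F,A,B,C]
After op 2 (rotate(+3)): offset=0, physical=[A,B,C,D,E,F], logical=[A,B,C,D,E,F]
After op 3 (replace(3, 'c')): offset=0, physical=[A,B,C,c,E,F], logical=[A,B,C,c,E,F]
After op 4 (rotate(+2)): offset=2, physical=[A,B,C,c,E,F], logical=[C,c,E,F,A,B]
After op 5 (replace(1, 'm')): offset=2, physical=[A,B,C,m,E,F], logical=[C,m,E,F,A,B]
After op 6 (rotate(+2)): offset=4, physical=[A,B,C,m,E,F], logical=[E,F,A,B,C,m]
After op 7 (rotate(-3)): offset=1, physical=[A,B,C,m,E,F], logical=[B,C,m,E,F,A]
After op 8 (swap(0, 4)): offset=1, physical=[A,F,C,m,E,B], logical=[F,C,m,E,B,A]
After op 9 (replace(2, 'h')): offset=1, physical=[A,F,C,h,E,B], logical=[F,C,h,E,B,A]
After op 10 (rotate(+2)): offset=3, physical=[A,F,C,h,E,B], logical=[h,E,B,A,F,C]

Answer: 3 h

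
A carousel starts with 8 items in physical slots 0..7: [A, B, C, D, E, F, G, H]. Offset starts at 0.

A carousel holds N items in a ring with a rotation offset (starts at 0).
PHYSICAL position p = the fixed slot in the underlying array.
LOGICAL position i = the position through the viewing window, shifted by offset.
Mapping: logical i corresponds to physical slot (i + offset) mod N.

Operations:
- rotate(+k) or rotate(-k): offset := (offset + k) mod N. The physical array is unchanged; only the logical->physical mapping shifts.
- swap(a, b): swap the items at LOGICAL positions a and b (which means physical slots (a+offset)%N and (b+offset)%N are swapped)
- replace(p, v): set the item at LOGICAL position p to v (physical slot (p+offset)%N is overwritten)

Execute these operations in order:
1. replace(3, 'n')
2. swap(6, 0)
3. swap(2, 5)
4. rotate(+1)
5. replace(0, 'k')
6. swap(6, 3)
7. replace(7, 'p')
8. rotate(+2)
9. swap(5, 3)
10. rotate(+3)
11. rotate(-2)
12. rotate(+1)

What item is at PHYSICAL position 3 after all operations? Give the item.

After op 1 (replace(3, 'n')): offset=0, physical=[A,B,C,n,E,F,G,H], logical=[A,B,C,n,E,F,G,H]
After op 2 (swap(6, 0)): offset=0, physical=[G,B,C,n,E,F,A,H], logical=[G,B,C,n,E,F,A,H]
After op 3 (swap(2, 5)): offset=0, physical=[G,B,F,n,E,C,A,H], logical=[G,B,F,n,E,C,A,H]
After op 4 (rotate(+1)): offset=1, physical=[G,B,F,n,E,C,A,H], logical=[B,F,n,E,C,A,H,G]
After op 5 (replace(0, 'k')): offset=1, physical=[G,k,F,n,E,C,A,H], logical=[k,F,n,E,C,A,H,G]
After op 6 (swap(6, 3)): offset=1, physical=[G,k,F,n,H,C,A,E], logical=[k,F,n,H,C,A,E,G]
After op 7 (replace(7, 'p')): offset=1, physical=[p,k,F,n,H,C,A,E], logical=[k,F,n,H,C,A,E,p]
After op 8 (rotate(+2)): offset=3, physical=[p,k,F,n,H,C,A,E], logical=[n,H,C,A,E,p,k,F]
After op 9 (swap(5, 3)): offset=3, physical=[A,k,F,n,H,C,p,E], logical=[n,H,C,p,E,A,k,F]
After op 10 (rotate(+3)): offset=6, physical=[A,k,F,n,H,C,p,E], logical=[p,E,A,k,F,n,H,C]
After op 11 (rotate(-2)): offset=4, physical=[A,k,F,n,H,C,p,E], logical=[H,C,p,E,A,k,F,n]
After op 12 (rotate(+1)): offset=5, physical=[A,k,F,n,H,C,p,E], logical=[C,p,E,A,k,F,n,H]

Answer: n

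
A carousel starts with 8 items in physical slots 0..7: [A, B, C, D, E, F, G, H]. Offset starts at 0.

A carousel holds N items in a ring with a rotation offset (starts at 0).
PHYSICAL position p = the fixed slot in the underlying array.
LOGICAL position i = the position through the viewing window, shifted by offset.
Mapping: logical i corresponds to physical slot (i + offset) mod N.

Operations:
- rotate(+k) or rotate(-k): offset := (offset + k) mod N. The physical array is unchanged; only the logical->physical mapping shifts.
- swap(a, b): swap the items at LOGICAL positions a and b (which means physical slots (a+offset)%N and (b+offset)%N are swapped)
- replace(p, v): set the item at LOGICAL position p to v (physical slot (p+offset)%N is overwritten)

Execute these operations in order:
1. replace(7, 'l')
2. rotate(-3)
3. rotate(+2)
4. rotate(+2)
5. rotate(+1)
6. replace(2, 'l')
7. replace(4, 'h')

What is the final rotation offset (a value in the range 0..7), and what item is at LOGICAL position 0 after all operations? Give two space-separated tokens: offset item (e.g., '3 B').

After op 1 (replace(7, 'l')): offset=0, physical=[A,B,C,D,E,F,G,l], logical=[A,B,C,D,E,F,G,l]
After op 2 (rotate(-3)): offset=5, physical=[A,B,C,D,E,F,G,l], logical=[F,G,l,A,B,C,D,E]
After op 3 (rotate(+2)): offset=7, physical=[A,B,C,D,E,F,G,l], logical=[l,A,B,C,D,E,F,G]
After op 4 (rotate(+2)): offset=1, physical=[A,B,C,D,E,F,G,l], logical=[B,C,D,E,F,G,l,A]
After op 5 (rotate(+1)): offset=2, physical=[A,B,C,D,E,F,G,l], logical=[C,D,E,F,G,l,A,B]
After op 6 (replace(2, 'l')): offset=2, physical=[A,B,C,D,l,F,G,l], logical=[C,D,l,F,G,l,A,B]
After op 7 (replace(4, 'h')): offset=2, physical=[A,B,C,D,l,F,h,l], logical=[C,D,l,F,h,l,A,B]

Answer: 2 C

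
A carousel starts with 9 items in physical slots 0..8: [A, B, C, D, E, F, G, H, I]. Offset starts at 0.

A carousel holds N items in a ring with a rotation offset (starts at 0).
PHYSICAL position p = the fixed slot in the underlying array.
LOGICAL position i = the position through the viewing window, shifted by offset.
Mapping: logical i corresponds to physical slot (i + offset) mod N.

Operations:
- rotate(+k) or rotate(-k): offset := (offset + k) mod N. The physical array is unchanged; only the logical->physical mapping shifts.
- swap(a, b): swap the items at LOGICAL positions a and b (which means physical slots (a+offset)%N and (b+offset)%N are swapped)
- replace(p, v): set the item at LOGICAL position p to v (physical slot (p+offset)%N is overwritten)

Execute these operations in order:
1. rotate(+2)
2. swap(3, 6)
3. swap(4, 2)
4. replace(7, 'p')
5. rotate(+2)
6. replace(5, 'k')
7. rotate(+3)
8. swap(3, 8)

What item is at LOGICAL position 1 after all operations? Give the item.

Answer: F

Derivation:
After op 1 (rotate(+2)): offset=2, physical=[A,B,C,D,E,F,G,H,I], logical=[C,D,E,F,G,H,I,A,B]
After op 2 (swap(3, 6)): offset=2, physical=[A,B,C,D,E,I,G,H,F], logical=[C,D,E,I,G,H,F,A,B]
After op 3 (swap(4, 2)): offset=2, physical=[A,B,C,D,G,I,E,H,F], logical=[C,D,G,I,E,H,F,A,B]
After op 4 (replace(7, 'p')): offset=2, physical=[p,B,C,D,G,I,E,H,F], logical=[C,D,G,I,E,H,F,p,B]
After op 5 (rotate(+2)): offset=4, physical=[p,B,C,D,G,I,E,H,F], logical=[G,I,E,H,F,p,B,C,D]
After op 6 (replace(5, 'k')): offset=4, physical=[k,B,C,D,G,I,E,H,F], logical=[G,I,E,H,F,k,B,C,D]
After op 7 (rotate(+3)): offset=7, physical=[k,B,C,D,G,I,E,H,F], logical=[H,F,k,B,C,D,G,I,E]
After op 8 (swap(3, 8)): offset=7, physical=[k,E,C,D,G,I,B,H,F], logical=[H,F,k,E,C,D,G,I,B]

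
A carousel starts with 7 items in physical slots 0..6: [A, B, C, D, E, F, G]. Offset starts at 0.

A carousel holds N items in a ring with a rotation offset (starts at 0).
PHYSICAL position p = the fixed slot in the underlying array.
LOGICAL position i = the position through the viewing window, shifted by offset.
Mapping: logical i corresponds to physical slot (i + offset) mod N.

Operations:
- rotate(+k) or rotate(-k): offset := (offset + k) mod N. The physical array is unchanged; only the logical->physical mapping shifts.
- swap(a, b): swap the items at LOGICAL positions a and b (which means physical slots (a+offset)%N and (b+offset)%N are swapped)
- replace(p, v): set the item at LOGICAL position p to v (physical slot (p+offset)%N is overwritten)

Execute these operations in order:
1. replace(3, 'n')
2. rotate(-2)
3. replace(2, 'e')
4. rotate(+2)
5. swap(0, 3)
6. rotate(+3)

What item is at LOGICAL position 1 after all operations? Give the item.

Answer: E

Derivation:
After op 1 (replace(3, 'n')): offset=0, physical=[A,B,C,n,E,F,G], logical=[A,B,C,n,E,F,G]
After op 2 (rotate(-2)): offset=5, physical=[A,B,C,n,E,F,G], logical=[F,G,A,B,C,n,E]
After op 3 (replace(2, 'e')): offset=5, physical=[e,B,C,n,E,F,G], logical=[F,G,e,B,C,n,E]
After op 4 (rotate(+2)): offset=0, physical=[e,B,C,n,E,F,G], logical=[e,B,C,n,E,F,G]
After op 5 (swap(0, 3)): offset=0, physical=[n,B,C,e,E,F,G], logical=[n,B,C,e,E,F,G]
After op 6 (rotate(+3)): offset=3, physical=[n,B,C,e,E,F,G], logical=[e,E,F,G,n,B,C]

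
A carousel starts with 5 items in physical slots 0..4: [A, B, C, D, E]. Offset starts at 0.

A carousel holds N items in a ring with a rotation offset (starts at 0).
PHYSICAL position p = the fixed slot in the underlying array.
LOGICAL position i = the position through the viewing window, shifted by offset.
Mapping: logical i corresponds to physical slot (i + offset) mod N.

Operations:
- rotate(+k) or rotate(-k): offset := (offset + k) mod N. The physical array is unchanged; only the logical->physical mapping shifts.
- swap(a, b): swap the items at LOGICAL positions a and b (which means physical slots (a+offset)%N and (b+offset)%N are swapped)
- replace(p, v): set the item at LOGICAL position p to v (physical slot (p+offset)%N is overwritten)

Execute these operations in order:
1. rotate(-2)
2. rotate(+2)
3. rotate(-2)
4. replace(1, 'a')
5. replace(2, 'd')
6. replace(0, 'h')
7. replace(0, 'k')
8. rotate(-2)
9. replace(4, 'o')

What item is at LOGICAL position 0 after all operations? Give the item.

After op 1 (rotate(-2)): offset=3, physical=[A,B,C,D,E], logical=[D,E,A,B,C]
After op 2 (rotate(+2)): offset=0, physical=[A,B,C,D,E], logical=[A,B,C,D,E]
After op 3 (rotate(-2)): offset=3, physical=[A,B,C,D,E], logical=[D,E,A,B,C]
After op 4 (replace(1, 'a')): offset=3, physical=[A,B,C,D,a], logical=[D,a,A,B,C]
After op 5 (replace(2, 'd')): offset=3, physical=[d,B,C,D,a], logical=[D,a,d,B,C]
After op 6 (replace(0, 'h')): offset=3, physical=[d,B,C,h,a], logical=[h,a,d,B,C]
After op 7 (replace(0, 'k')): offset=3, physical=[d,B,C,k,a], logical=[k,a,d,B,C]
After op 8 (rotate(-2)): offset=1, physical=[d,B,C,k,a], logical=[B,C,k,a,d]
After op 9 (replace(4, 'o')): offset=1, physical=[o,B,C,k,a], logical=[B,C,k,a,o]

Answer: B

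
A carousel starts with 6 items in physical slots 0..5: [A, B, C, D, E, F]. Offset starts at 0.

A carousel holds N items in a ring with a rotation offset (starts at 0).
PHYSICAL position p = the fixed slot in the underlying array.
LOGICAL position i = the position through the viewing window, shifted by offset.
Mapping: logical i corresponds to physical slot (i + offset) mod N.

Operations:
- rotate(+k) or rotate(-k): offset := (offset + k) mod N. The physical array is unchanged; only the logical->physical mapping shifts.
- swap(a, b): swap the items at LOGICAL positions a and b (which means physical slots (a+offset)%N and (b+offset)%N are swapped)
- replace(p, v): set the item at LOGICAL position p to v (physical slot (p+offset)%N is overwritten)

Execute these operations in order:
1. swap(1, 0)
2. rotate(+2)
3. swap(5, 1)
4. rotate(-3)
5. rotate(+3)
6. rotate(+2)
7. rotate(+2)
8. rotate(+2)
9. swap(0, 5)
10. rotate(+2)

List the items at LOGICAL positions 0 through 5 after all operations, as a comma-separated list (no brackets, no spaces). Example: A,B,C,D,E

Answer: E,F,B,C,D,A

Derivation:
After op 1 (swap(1, 0)): offset=0, physical=[B,A,C,D,E,F], logical=[B,A,C,D,E,F]
After op 2 (rotate(+2)): offset=2, physical=[B,A,C,D,E,F], logical=[C,D,E,F,B,A]
After op 3 (swap(5, 1)): offset=2, physical=[B,D,C,A,E,F], logical=[C,A,E,F,B,D]
After op 4 (rotate(-3)): offset=5, physical=[B,D,C,A,E,F], logical=[F,B,D,C,A,E]
After op 5 (rotate(+3)): offset=2, physical=[B,D,C,A,E,F], logical=[C,A,E,F,B,D]
After op 6 (rotate(+2)): offset=4, physical=[B,D,C,A,E,F], logical=[E,F,B,D,C,A]
After op 7 (rotate(+2)): offset=0, physical=[B,D,C,A,E,F], logical=[B,D,C,A,E,F]
After op 8 (rotate(+2)): offset=2, physical=[B,D,C,A,E,F], logical=[C,A,E,F,B,D]
After op 9 (swap(0, 5)): offset=2, physical=[B,C,D,A,E,F], logical=[D,A,E,F,B,C]
After op 10 (rotate(+2)): offset=4, physical=[B,C,D,A,E,F], logical=[E,F,B,C,D,A]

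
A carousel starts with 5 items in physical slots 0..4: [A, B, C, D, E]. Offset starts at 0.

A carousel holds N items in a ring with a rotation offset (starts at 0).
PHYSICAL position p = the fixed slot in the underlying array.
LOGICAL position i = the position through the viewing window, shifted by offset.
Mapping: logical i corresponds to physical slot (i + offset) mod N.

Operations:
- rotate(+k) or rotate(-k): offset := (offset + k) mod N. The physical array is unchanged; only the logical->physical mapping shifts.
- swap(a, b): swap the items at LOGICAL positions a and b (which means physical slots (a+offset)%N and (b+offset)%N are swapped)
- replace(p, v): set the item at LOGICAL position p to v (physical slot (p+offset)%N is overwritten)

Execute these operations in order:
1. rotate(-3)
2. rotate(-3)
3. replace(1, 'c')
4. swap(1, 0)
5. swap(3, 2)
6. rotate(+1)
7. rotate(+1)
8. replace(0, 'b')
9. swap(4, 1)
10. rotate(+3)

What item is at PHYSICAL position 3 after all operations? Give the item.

Answer: D

Derivation:
After op 1 (rotate(-3)): offset=2, physical=[A,B,C,D,E], logical=[C,D,E,A,B]
After op 2 (rotate(-3)): offset=4, physical=[A,B,C,D,E], logical=[E,A,B,C,D]
After op 3 (replace(1, 'c')): offset=4, physical=[c,B,C,D,E], logical=[E,c,B,C,D]
After op 4 (swap(1, 0)): offset=4, physical=[E,B,C,D,c], logical=[c,E,B,C,D]
After op 5 (swap(3, 2)): offset=4, physical=[E,C,B,D,c], logical=[c,E,C,B,D]
After op 6 (rotate(+1)): offset=0, physical=[E,C,B,D,c], logical=[E,C,B,D,c]
After op 7 (rotate(+1)): offset=1, physical=[E,C,B,D,c], logical=[C,B,D,c,E]
After op 8 (replace(0, 'b')): offset=1, physical=[E,b,B,D,c], logical=[b,B,D,c,E]
After op 9 (swap(4, 1)): offset=1, physical=[B,b,E,D,c], logical=[b,E,D,c,B]
After op 10 (rotate(+3)): offset=4, physical=[B,b,E,D,c], logical=[c,B,b,E,D]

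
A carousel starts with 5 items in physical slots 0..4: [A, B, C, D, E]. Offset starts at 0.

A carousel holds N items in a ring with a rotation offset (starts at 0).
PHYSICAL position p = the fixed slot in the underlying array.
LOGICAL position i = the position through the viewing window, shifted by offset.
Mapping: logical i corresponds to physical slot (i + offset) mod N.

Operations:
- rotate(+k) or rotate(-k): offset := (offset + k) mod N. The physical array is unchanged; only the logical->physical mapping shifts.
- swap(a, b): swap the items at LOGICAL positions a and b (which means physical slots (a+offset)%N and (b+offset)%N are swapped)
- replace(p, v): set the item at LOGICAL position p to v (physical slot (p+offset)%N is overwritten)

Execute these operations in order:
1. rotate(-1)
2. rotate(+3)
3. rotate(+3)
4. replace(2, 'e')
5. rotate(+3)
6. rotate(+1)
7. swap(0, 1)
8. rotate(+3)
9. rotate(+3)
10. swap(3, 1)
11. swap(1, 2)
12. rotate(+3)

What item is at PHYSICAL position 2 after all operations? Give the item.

Answer: D

Derivation:
After op 1 (rotate(-1)): offset=4, physical=[A,B,C,D,E], logical=[E,A,B,C,D]
After op 2 (rotate(+3)): offset=2, physical=[A,B,C,D,E], logical=[C,D,E,A,B]
After op 3 (rotate(+3)): offset=0, physical=[A,B,C,D,E], logical=[A,B,C,D,E]
After op 4 (replace(2, 'e')): offset=0, physical=[A,B,e,D,E], logical=[A,B,e,D,E]
After op 5 (rotate(+3)): offset=3, physical=[A,B,e,D,E], logical=[D,E,A,B,e]
After op 6 (rotate(+1)): offset=4, physical=[A,B,e,D,E], logical=[E,A,B,e,D]
After op 7 (swap(0, 1)): offset=4, physical=[E,B,e,D,A], logical=[A,E,B,e,D]
After op 8 (rotate(+3)): offset=2, physical=[E,B,e,D,A], logical=[e,D,A,E,B]
After op 9 (rotate(+3)): offset=0, physical=[E,B,e,D,A], logical=[E,B,e,D,A]
After op 10 (swap(3, 1)): offset=0, physical=[E,D,e,B,A], logical=[E,D,e,B,A]
After op 11 (swap(1, 2)): offset=0, physical=[E,e,D,B,A], logical=[E,e,D,B,A]
After op 12 (rotate(+3)): offset=3, physical=[E,e,D,B,A], logical=[B,A,E,e,D]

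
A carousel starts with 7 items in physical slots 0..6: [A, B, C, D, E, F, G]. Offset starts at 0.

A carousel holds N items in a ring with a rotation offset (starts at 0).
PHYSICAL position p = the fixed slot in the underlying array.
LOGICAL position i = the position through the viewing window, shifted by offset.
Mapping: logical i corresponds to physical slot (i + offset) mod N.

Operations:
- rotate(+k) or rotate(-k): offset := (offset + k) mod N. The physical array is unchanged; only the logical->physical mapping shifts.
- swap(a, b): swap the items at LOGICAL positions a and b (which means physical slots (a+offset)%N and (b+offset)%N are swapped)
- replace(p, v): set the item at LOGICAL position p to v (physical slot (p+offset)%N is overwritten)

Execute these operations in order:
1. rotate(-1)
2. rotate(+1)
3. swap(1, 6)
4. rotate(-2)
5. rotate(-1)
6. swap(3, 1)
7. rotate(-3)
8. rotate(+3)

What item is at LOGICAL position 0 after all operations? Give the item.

Answer: E

Derivation:
After op 1 (rotate(-1)): offset=6, physical=[A,B,C,D,E,F,G], logical=[G,A,B,C,D,E,F]
After op 2 (rotate(+1)): offset=0, physical=[A,B,C,D,E,F,G], logical=[A,B,C,D,E,F,G]
After op 3 (swap(1, 6)): offset=0, physical=[A,G,C,D,E,F,B], logical=[A,G,C,D,E,F,B]
After op 4 (rotate(-2)): offset=5, physical=[A,G,C,D,E,F,B], logical=[F,B,A,G,C,D,E]
After op 5 (rotate(-1)): offset=4, physical=[A,G,C,D,E,F,B], logical=[E,F,B,A,G,C,D]
After op 6 (swap(3, 1)): offset=4, physical=[F,G,C,D,E,A,B], logical=[E,A,B,F,G,C,D]
After op 7 (rotate(-3)): offset=1, physical=[F,G,C,D,E,A,B], logical=[G,C,D,E,A,B,F]
After op 8 (rotate(+3)): offset=4, physical=[F,G,C,D,E,A,B], logical=[E,A,B,F,G,C,D]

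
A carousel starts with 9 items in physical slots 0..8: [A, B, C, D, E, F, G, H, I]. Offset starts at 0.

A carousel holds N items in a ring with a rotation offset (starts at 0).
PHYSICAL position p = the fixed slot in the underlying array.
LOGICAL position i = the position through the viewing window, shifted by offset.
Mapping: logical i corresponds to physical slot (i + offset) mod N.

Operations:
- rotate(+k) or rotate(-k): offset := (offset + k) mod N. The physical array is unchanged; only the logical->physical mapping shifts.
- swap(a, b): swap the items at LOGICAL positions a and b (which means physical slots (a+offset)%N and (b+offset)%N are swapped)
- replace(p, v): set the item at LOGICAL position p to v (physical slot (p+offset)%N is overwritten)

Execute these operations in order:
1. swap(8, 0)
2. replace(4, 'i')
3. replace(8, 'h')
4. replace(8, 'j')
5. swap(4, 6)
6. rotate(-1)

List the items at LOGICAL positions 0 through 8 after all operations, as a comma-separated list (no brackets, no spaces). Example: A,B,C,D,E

After op 1 (swap(8, 0)): offset=0, physical=[I,B,C,D,E,F,G,H,A], logical=[I,B,C,D,E,F,G,H,A]
After op 2 (replace(4, 'i')): offset=0, physical=[I,B,C,D,i,F,G,H,A], logical=[I,B,C,D,i,F,G,H,A]
After op 3 (replace(8, 'h')): offset=0, physical=[I,B,C,D,i,F,G,H,h], logical=[I,B,C,D,i,F,G,H,h]
After op 4 (replace(8, 'j')): offset=0, physical=[I,B,C,D,i,F,G,H,j], logical=[I,B,C,D,i,F,G,H,j]
After op 5 (swap(4, 6)): offset=0, physical=[I,B,C,D,G,F,i,H,j], logical=[I,B,C,D,G,F,i,H,j]
After op 6 (rotate(-1)): offset=8, physical=[I,B,C,D,G,F,i,H,j], logical=[j,I,B,C,D,G,F,i,H]

Answer: j,I,B,C,D,G,F,i,H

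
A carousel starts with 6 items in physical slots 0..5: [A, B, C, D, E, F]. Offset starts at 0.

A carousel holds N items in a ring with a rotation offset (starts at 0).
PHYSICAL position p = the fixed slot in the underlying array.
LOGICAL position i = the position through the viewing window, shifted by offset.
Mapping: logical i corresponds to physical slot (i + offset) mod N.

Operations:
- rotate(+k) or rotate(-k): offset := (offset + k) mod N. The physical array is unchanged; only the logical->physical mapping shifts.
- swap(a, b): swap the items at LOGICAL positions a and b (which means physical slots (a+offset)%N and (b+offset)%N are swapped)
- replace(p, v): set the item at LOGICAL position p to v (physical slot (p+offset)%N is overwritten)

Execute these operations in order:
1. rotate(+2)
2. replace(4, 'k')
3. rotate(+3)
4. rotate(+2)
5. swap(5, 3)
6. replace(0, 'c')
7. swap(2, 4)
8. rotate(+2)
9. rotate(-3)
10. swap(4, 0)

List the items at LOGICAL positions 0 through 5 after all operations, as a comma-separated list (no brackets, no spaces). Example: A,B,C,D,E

Answer: k,c,C,F,E,D

Derivation:
After op 1 (rotate(+2)): offset=2, physical=[A,B,C,D,E,F], logical=[C,D,E,F,A,B]
After op 2 (replace(4, 'k')): offset=2, physical=[k,B,C,D,E,F], logical=[C,D,E,F,k,B]
After op 3 (rotate(+3)): offset=5, physical=[k,B,C,D,E,F], logical=[F,k,B,C,D,E]
After op 4 (rotate(+2)): offset=1, physical=[k,B,C,D,E,F], logical=[B,C,D,E,F,k]
After op 5 (swap(5, 3)): offset=1, physical=[E,B,C,D,k,F], logical=[B,C,D,k,F,E]
After op 6 (replace(0, 'c')): offset=1, physical=[E,c,C,D,k,F], logical=[c,C,D,k,F,E]
After op 7 (swap(2, 4)): offset=1, physical=[E,c,C,F,k,D], logical=[c,C,F,k,D,E]
After op 8 (rotate(+2)): offset=3, physical=[E,c,C,F,k,D], logical=[F,k,D,E,c,C]
After op 9 (rotate(-3)): offset=0, physical=[E,c,C,F,k,D], logical=[E,c,C,F,k,D]
After op 10 (swap(4, 0)): offset=0, physical=[k,c,C,F,E,D], logical=[k,c,C,F,E,D]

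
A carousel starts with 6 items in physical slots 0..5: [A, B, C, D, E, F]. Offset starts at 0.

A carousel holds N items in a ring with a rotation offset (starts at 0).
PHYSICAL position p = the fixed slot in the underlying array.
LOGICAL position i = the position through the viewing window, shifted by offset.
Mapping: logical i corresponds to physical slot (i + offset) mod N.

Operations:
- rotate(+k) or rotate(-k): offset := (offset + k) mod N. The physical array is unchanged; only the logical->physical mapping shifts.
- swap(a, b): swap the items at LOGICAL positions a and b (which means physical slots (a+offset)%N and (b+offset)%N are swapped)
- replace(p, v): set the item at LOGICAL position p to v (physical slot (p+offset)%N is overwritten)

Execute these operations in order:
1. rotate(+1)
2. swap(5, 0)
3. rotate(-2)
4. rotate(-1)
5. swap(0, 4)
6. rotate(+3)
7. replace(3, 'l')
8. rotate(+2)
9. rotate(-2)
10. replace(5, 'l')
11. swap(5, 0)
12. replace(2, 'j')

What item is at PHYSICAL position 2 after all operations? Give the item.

Answer: E

Derivation:
After op 1 (rotate(+1)): offset=1, physical=[A,B,C,D,E,F], logical=[B,C,D,E,F,A]
After op 2 (swap(5, 0)): offset=1, physical=[B,A,C,D,E,F], logical=[A,C,D,E,F,B]
After op 3 (rotate(-2)): offset=5, physical=[B,A,C,D,E,F], logical=[F,B,A,C,D,E]
After op 4 (rotate(-1)): offset=4, physical=[B,A,C,D,E,F], logical=[E,F,B,A,C,D]
After op 5 (swap(0, 4)): offset=4, physical=[B,A,E,D,C,F], logical=[C,F,B,A,E,D]
After op 6 (rotate(+3)): offset=1, physical=[B,A,E,D,C,F], logical=[A,E,D,C,F,B]
After op 7 (replace(3, 'l')): offset=1, physical=[B,A,E,D,l,F], logical=[A,E,D,l,F,B]
After op 8 (rotate(+2)): offset=3, physical=[B,A,E,D,l,F], logical=[D,l,F,B,A,E]
After op 9 (rotate(-2)): offset=1, physical=[B,A,E,D,l,F], logical=[A,E,D,l,F,B]
After op 10 (replace(5, 'l')): offset=1, physical=[l,A,E,D,l,F], logical=[A,E,D,l,F,l]
After op 11 (swap(5, 0)): offset=1, physical=[A,l,E,D,l,F], logical=[l,E,D,l,F,A]
After op 12 (replace(2, 'j')): offset=1, physical=[A,l,E,j,l,F], logical=[l,E,j,l,F,A]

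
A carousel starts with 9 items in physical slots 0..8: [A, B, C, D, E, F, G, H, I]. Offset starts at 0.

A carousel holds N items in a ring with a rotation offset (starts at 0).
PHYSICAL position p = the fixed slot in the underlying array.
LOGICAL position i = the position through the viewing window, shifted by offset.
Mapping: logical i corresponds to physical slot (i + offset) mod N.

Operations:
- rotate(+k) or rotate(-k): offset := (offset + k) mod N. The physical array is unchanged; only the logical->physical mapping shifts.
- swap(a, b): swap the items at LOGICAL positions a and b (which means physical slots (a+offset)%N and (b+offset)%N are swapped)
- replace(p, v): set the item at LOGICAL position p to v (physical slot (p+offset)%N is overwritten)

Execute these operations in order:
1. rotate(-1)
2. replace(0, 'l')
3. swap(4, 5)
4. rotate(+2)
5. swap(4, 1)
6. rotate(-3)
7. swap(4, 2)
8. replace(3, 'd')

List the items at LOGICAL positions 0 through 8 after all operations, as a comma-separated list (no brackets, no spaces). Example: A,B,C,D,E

After op 1 (rotate(-1)): offset=8, physical=[A,B,C,D,E,F,G,H,I], logical=[I,A,B,C,D,E,F,G,H]
After op 2 (replace(0, 'l')): offset=8, physical=[A,B,C,D,E,F,G,H,l], logical=[l,A,B,C,D,E,F,G,H]
After op 3 (swap(4, 5)): offset=8, physical=[A,B,C,E,D,F,G,H,l], logical=[l,A,B,C,E,D,F,G,H]
After op 4 (rotate(+2)): offset=1, physical=[A,B,C,E,D,F,G,H,l], logical=[B,C,E,D,F,G,H,l,A]
After op 5 (swap(4, 1)): offset=1, physical=[A,B,F,E,D,C,G,H,l], logical=[B,F,E,D,C,G,H,l,A]
After op 6 (rotate(-3)): offset=7, physical=[A,B,F,E,D,C,G,H,l], logical=[H,l,A,B,F,E,D,C,G]
After op 7 (swap(4, 2)): offset=7, physical=[F,B,A,E,D,C,G,H,l], logical=[H,l,F,B,A,E,D,C,G]
After op 8 (replace(3, 'd')): offset=7, physical=[F,d,A,E,D,C,G,H,l], logical=[H,l,F,d,A,E,D,C,G]

Answer: H,l,F,d,A,E,D,C,G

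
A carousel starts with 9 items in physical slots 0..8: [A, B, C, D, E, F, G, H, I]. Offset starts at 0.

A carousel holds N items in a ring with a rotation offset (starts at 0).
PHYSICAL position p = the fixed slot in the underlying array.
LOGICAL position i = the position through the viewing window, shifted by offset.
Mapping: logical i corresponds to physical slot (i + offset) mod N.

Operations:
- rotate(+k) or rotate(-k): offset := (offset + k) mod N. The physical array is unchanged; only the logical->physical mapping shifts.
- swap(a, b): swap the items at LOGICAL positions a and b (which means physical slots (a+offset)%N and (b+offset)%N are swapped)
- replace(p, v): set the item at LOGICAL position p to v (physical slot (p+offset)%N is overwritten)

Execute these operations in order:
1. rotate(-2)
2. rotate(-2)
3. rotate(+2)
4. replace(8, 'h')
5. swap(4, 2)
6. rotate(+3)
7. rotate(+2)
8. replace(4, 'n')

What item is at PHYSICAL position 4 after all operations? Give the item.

Answer: E

Derivation:
After op 1 (rotate(-2)): offset=7, physical=[A,B,C,D,E,F,G,H,I], logical=[H,I,A,B,C,D,E,F,G]
After op 2 (rotate(-2)): offset=5, physical=[A,B,C,D,E,F,G,H,I], logical=[F,G,H,I,A,B,C,D,E]
After op 3 (rotate(+2)): offset=7, physical=[A,B,C,D,E,F,G,H,I], logical=[H,I,A,B,C,D,E,F,G]
After op 4 (replace(8, 'h')): offset=7, physical=[A,B,C,D,E,F,h,H,I], logical=[H,I,A,B,C,D,E,F,h]
After op 5 (swap(4, 2)): offset=7, physical=[C,B,A,D,E,F,h,H,I], logical=[H,I,C,B,A,D,E,F,h]
After op 6 (rotate(+3)): offset=1, physical=[C,B,A,D,E,F,h,H,I], logical=[B,A,D,E,F,h,H,I,C]
After op 7 (rotate(+2)): offset=3, physical=[C,B,A,D,E,F,h,H,I], logical=[D,E,F,h,H,I,C,B,A]
After op 8 (replace(4, 'n')): offset=3, physical=[C,B,A,D,E,F,h,n,I], logical=[D,E,F,h,n,I,C,B,A]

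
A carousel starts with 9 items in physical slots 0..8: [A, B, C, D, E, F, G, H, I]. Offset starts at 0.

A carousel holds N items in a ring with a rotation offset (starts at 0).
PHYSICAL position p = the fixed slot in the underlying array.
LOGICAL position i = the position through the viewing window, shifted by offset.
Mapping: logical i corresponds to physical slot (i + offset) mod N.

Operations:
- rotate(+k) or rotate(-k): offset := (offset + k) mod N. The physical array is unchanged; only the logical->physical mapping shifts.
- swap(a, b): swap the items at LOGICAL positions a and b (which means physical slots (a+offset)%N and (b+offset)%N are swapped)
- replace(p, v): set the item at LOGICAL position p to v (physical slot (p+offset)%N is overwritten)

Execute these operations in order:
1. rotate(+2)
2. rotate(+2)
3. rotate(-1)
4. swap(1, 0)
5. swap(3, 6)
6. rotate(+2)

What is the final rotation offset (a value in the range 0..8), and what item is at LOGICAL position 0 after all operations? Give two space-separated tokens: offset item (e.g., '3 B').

After op 1 (rotate(+2)): offset=2, physical=[A,B,C,D,E,F,G,H,I], logical=[C,D,E,F,G,H,I,A,B]
After op 2 (rotate(+2)): offset=4, physical=[A,B,C,D,E,F,G,H,I], logical=[E,F,G,H,I,A,B,C,D]
After op 3 (rotate(-1)): offset=3, physical=[A,B,C,D,E,F,G,H,I], logical=[D,E,F,G,H,I,A,B,C]
After op 4 (swap(1, 0)): offset=3, physical=[A,B,C,E,D,F,G,H,I], logical=[E,D,F,G,H,I,A,B,C]
After op 5 (swap(3, 6)): offset=3, physical=[G,B,C,E,D,F,A,H,I], logical=[E,D,F,A,H,I,G,B,C]
After op 6 (rotate(+2)): offset=5, physical=[G,B,C,E,D,F,A,H,I], logical=[F,A,H,I,G,B,C,E,D]

Answer: 5 F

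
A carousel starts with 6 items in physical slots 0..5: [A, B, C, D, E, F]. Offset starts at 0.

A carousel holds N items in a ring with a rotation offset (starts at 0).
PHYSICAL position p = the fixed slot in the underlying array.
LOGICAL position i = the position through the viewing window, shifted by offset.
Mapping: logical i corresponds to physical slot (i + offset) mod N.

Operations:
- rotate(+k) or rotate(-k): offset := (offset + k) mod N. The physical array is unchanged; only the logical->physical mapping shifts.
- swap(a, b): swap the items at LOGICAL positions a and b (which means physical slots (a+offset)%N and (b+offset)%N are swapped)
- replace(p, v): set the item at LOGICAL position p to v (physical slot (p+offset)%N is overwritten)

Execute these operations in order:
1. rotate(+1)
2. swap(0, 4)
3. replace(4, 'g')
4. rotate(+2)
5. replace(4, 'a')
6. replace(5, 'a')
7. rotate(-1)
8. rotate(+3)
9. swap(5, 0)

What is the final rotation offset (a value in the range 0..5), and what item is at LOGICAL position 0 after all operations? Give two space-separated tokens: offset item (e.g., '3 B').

Answer: 5 E

Derivation:
After op 1 (rotate(+1)): offset=1, physical=[A,B,C,D,E,F], logical=[B,C,D,E,F,A]
After op 2 (swap(0, 4)): offset=1, physical=[A,F,C,D,E,B], logical=[F,C,D,E,B,A]
After op 3 (replace(4, 'g')): offset=1, physical=[A,F,C,D,E,g], logical=[F,C,D,E,g,A]
After op 4 (rotate(+2)): offset=3, physical=[A,F,C,D,E,g], logical=[D,E,g,A,F,C]
After op 5 (replace(4, 'a')): offset=3, physical=[A,a,C,D,E,g], logical=[D,E,g,A,a,C]
After op 6 (replace(5, 'a')): offset=3, physical=[A,a,a,D,E,g], logical=[D,E,g,A,a,a]
After op 7 (rotate(-1)): offset=2, physical=[A,a,a,D,E,g], logical=[a,D,E,g,A,a]
After op 8 (rotate(+3)): offset=5, physical=[A,a,a,D,E,g], logical=[g,A,a,a,D,E]
After op 9 (swap(5, 0)): offset=5, physical=[A,a,a,D,g,E], logical=[E,A,a,a,D,g]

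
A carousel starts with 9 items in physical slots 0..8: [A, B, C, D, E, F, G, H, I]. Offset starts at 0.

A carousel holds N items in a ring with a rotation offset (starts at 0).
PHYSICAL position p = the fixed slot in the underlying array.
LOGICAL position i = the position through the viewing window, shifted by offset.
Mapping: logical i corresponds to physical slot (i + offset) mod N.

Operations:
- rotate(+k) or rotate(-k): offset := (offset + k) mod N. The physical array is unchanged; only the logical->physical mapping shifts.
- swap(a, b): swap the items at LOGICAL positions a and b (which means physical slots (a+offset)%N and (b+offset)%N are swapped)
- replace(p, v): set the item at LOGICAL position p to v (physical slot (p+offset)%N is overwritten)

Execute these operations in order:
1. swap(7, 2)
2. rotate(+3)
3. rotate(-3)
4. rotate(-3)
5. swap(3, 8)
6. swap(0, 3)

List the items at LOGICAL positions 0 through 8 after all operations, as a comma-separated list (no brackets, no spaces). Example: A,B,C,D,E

After op 1 (swap(7, 2)): offset=0, physical=[A,B,H,D,E,F,G,C,I], logical=[A,B,H,D,E,F,G,C,I]
After op 2 (rotate(+3)): offset=3, physical=[A,B,H,D,E,F,G,C,I], logical=[D,E,F,G,C,I,A,B,H]
After op 3 (rotate(-3)): offset=0, physical=[A,B,H,D,E,F,G,C,I], logical=[A,B,H,D,E,F,G,C,I]
After op 4 (rotate(-3)): offset=6, physical=[A,B,H,D,E,F,G,C,I], logical=[G,C,I,A,B,H,D,E,F]
After op 5 (swap(3, 8)): offset=6, physical=[F,B,H,D,E,A,G,C,I], logical=[G,C,I,F,B,H,D,E,A]
After op 6 (swap(0, 3)): offset=6, physical=[G,B,H,D,E,A,F,C,I], logical=[F,C,I,G,B,H,D,E,A]

Answer: F,C,I,G,B,H,D,E,A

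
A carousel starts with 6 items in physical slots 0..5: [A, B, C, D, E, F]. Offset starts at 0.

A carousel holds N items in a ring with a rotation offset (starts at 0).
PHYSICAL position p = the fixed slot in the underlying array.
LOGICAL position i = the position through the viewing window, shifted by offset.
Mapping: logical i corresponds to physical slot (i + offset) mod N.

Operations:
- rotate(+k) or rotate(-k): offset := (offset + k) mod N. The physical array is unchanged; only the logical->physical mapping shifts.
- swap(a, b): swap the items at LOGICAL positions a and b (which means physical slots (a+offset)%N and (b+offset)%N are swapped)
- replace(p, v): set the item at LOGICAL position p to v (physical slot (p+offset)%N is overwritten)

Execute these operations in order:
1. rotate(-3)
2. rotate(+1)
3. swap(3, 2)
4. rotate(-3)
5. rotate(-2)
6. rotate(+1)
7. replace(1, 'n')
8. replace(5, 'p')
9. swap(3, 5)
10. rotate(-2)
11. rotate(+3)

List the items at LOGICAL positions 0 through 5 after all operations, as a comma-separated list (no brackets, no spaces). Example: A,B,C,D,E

Answer: n,C,p,E,D,B

Derivation:
After op 1 (rotate(-3)): offset=3, physical=[A,B,C,D,E,F], logical=[D,E,F,A,B,C]
After op 2 (rotate(+1)): offset=4, physical=[A,B,C,D,E,F], logical=[E,F,A,B,C,D]
After op 3 (swap(3, 2)): offset=4, physical=[B,A,C,D,E,F], logical=[E,F,B,A,C,D]
After op 4 (rotate(-3)): offset=1, physical=[B,A,C,D,E,F], logical=[A,C,D,E,F,B]
After op 5 (rotate(-2)): offset=5, physical=[B,A,C,D,E,F], logical=[F,B,A,C,D,E]
After op 6 (rotate(+1)): offset=0, physical=[B,A,C,D,E,F], logical=[B,A,C,D,E,F]
After op 7 (replace(1, 'n')): offset=0, physical=[B,n,C,D,E,F], logical=[B,n,C,D,E,F]
After op 8 (replace(5, 'p')): offset=0, physical=[B,n,C,D,E,p], logical=[B,n,C,D,E,p]
After op 9 (swap(3, 5)): offset=0, physical=[B,n,C,p,E,D], logical=[B,n,C,p,E,D]
After op 10 (rotate(-2)): offset=4, physical=[B,n,C,p,E,D], logical=[E,D,B,n,C,p]
After op 11 (rotate(+3)): offset=1, physical=[B,n,C,p,E,D], logical=[n,C,p,E,D,B]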